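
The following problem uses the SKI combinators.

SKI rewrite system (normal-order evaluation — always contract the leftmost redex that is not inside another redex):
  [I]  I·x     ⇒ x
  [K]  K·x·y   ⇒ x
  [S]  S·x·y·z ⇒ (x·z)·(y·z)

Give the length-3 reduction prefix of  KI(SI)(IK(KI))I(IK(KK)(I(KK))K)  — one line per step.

Answer: after 3 steps: K(KI)I(IK(KK)(I(KK))K)

Derivation:
  start: KI(SI)(IK(KI))I(IK(KK)(I(KK))K)
  [1] I(IK(KI))I(IK(KK)(I(KK))K)
  [2] IK(KI)I(IK(KK)(I(KK))K)
  [3] K(KI)I(IK(KK)(I(KK))K)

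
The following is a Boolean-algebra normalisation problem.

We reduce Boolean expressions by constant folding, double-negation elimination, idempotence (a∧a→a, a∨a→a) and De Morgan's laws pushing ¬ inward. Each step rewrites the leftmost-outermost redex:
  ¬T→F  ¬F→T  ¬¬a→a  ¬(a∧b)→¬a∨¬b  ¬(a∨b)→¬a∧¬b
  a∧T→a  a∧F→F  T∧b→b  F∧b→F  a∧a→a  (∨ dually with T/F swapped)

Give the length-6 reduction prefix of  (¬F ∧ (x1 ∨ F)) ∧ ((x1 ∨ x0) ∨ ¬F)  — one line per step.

  start: (¬F ∧ (x1 ∨ F)) ∧ ((x1 ∨ x0) ∨ ¬F)
  [1] (T ∧ (x1 ∨ F)) ∧ ((x1 ∨ x0) ∨ ¬F)
  [2] (x1 ∨ F) ∧ ((x1 ∨ x0) ∨ ¬F)
  [3] x1 ∧ ((x1 ∨ x0) ∨ ¬F)
  [4] x1 ∧ ((x1 ∨ x0) ∨ T)
  [5] x1 ∧ T
  [6] x1

Answer: after 6 steps: x1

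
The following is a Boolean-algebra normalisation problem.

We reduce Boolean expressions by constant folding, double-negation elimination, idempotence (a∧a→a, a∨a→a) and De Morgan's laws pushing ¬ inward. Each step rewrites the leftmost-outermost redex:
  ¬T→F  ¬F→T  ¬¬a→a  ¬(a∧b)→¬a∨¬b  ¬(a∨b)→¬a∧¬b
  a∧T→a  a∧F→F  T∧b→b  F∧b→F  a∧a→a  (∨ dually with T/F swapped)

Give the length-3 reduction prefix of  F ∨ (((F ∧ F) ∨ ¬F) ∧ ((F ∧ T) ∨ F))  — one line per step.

  start: F ∨ (((F ∧ F) ∨ ¬F) ∧ ((F ∧ T) ∨ F))
  [1] ((F ∧ F) ∨ ¬F) ∧ ((F ∧ T) ∨ F)
  [2] (F ∨ ¬F) ∧ ((F ∧ T) ∨ F)
  [3] ¬F ∧ ((F ∧ T) ∨ F)

Answer: after 3 steps: ¬F ∧ ((F ∧ T) ∨ F)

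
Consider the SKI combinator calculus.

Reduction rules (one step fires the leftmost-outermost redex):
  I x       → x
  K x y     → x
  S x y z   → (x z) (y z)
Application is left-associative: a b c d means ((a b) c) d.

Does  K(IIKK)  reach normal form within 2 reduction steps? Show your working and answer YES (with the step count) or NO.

  start: K(IIKK)
  →1  K(IKK)
  →2  K(KK)

Answer: YES — reaches normal form K(KK) in 2 ≤ 2 steps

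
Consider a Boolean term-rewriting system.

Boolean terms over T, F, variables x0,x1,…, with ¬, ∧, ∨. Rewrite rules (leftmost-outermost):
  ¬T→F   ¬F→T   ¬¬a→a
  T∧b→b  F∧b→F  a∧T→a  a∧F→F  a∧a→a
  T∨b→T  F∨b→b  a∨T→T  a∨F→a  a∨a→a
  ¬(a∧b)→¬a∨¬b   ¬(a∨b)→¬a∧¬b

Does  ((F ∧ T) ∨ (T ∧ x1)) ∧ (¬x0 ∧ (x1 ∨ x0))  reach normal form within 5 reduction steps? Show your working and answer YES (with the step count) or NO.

  start: ((F ∧ T) ∨ (T ∧ x1)) ∧ (¬x0 ∧ (x1 ∨ x0))
  step 1: (F ∨ (T ∧ x1)) ∧ (¬x0 ∧ (x1 ∨ x0))
  step 2: (T ∧ x1) ∧ (¬x0 ∧ (x1 ∨ x0))
  step 3: x1 ∧ (¬x0 ∧ (x1 ∨ x0))

Answer: YES — reaches normal form x1 ∧ (¬x0 ∧ (x1 ∨ x0)) in 3 ≤ 5 steps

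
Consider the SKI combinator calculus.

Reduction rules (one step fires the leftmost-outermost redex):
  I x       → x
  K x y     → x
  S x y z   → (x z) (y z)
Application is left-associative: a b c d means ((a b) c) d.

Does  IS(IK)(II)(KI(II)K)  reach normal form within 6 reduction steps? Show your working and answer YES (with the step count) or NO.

Answer: YES — reaches normal form K in 6 ≤ 6 steps

Working:
  start: IS(IK)(II)(KI(II)K)
  →1  S(IK)(II)(KI(II)K)
  →2  IK(KI(II)K)(II(KI(II)K))
  →3  K(KI(II)K)(II(KI(II)K))
  →4  KI(II)K
  →5  IK
  →6  K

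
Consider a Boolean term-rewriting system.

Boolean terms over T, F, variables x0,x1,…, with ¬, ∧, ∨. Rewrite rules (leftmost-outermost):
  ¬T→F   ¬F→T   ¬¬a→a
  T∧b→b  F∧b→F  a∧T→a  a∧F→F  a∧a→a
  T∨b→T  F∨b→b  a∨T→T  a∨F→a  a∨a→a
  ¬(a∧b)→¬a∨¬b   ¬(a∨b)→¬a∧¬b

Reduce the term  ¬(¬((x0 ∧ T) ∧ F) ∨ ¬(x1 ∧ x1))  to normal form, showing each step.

Answer: normal form = F  (in 4 steps)

Derivation:
  start: ¬(¬((x0 ∧ T) ∧ F) ∨ ¬(x1 ∧ x1))
  →1  ¬¬((x0 ∧ T) ∧ F) ∧ ¬¬(x1 ∧ x1)
  →2  ((x0 ∧ T) ∧ F) ∧ ¬¬(x1 ∧ x1)
  →3  F ∧ ¬¬(x1 ∧ x1)
  →4  F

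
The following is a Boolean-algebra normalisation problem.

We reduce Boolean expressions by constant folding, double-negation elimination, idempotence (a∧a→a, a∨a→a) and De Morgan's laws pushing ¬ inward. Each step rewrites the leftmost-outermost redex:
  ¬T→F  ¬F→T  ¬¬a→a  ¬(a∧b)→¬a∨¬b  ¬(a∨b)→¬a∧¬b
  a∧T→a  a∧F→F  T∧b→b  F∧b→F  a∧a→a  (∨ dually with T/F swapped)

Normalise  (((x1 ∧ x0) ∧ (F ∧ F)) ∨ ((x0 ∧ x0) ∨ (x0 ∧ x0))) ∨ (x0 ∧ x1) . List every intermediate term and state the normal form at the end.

Answer: normal form = x0 ∨ (x0 ∧ x1)  (in 5 steps)

Working:
  start: (((x1 ∧ x0) ∧ (F ∧ F)) ∨ ((x0 ∧ x0) ∨ (x0 ∧ x0))) ∨ (x0 ∧ x1)
  [1] (((x1 ∧ x0) ∧ F) ∨ ((x0 ∧ x0) ∨ (x0 ∧ x0))) ∨ (x0 ∧ x1)
  [2] (F ∨ ((x0 ∧ x0) ∨ (x0 ∧ x0))) ∨ (x0 ∧ x1)
  [3] ((x0 ∧ x0) ∨ (x0 ∧ x0)) ∨ (x0 ∧ x1)
  [4] (x0 ∧ x0) ∨ (x0 ∧ x1)
  [5] x0 ∨ (x0 ∧ x1)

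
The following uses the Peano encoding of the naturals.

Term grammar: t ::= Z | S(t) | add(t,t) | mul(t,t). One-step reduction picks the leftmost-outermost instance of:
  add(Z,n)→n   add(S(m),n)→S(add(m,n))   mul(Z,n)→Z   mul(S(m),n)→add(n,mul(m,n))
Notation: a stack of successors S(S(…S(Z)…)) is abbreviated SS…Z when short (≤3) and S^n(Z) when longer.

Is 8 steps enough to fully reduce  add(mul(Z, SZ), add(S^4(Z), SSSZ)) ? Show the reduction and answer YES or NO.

Answer: YES — reaches normal form S^7(Z) in 7 ≤ 8 steps

Working:
  start: add(mul(Z, SZ), add(S^4(Z), SSSZ))
  →1  add(Z, add(S^4(Z), SSSZ))
  →2  add(S^4(Z), SSSZ)
  →3  S(add(SSSZ, SSSZ))
  →4  S(S(add(SSZ, SSSZ)))
  →5  S(S(S(add(SZ, SSSZ))))
  →6  S(S(S(S(add(Z, SSSZ)))))
  →7  S^7(Z)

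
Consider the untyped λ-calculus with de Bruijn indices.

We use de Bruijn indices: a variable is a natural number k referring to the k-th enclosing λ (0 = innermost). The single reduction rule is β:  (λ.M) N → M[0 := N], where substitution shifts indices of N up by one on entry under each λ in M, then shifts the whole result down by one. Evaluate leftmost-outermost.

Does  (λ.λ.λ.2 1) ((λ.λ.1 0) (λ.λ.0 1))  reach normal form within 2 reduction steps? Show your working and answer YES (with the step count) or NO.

Answer: NO — after 2 steps the term is λ.λ.(λ.(λ.λ.0 1) 0) 1, not yet normal

Derivation:
  start: (λ.λ.λ.2 1) ((λ.λ.1 0) (λ.λ.0 1))
  [1] λ.λ.(λ.λ.1 0) (λ.λ.0 1) 1
  [2] λ.λ.(λ.(λ.λ.0 1) 0) 1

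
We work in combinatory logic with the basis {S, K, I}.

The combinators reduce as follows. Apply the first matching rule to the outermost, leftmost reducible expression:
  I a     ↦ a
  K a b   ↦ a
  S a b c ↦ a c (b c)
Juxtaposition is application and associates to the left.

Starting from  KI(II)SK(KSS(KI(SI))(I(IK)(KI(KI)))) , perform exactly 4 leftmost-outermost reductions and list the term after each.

Answer: after 4 steps: SK(SI(I(IK)(KI(KI))))

Working:
  start: KI(II)SK(KSS(KI(SI))(I(IK)(KI(KI))))
  step 1: ISK(KSS(KI(SI))(I(IK)(KI(KI))))
  step 2: SK(KSS(KI(SI))(I(IK)(KI(KI))))
  step 3: SK(S(KI(SI))(I(IK)(KI(KI))))
  step 4: SK(SI(I(IK)(KI(KI))))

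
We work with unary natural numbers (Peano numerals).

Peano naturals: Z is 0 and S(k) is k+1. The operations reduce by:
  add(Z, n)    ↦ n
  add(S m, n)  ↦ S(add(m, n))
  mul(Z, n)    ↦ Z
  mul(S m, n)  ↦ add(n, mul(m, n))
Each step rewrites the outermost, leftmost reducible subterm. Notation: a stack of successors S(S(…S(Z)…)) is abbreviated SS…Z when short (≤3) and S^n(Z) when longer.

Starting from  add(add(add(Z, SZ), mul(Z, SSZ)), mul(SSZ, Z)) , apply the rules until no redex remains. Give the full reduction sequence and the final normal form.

Answer: normal form = SZ  (in 11 steps)

Working:
  start: add(add(add(Z, SZ), mul(Z, SSZ)), mul(SSZ, Z))
  step 1: add(add(SZ, mul(Z, SSZ)), mul(SSZ, Z))
  step 2: add(S(add(Z, mul(Z, SSZ))), mul(SSZ, Z))
  step 3: S(add(add(Z, mul(Z, SSZ)), mul(SSZ, Z)))
  step 4: S(add(mul(Z, SSZ), mul(SSZ, Z)))
  step 5: S(add(Z, mul(SSZ, Z)))
  step 6: S(mul(SSZ, Z))
  step 7: S(add(Z, mul(SZ, Z)))
  step 8: S(mul(SZ, Z))
  step 9: S(add(Z, mul(Z, Z)))
  step 10: S(mul(Z, Z))
  step 11: SZ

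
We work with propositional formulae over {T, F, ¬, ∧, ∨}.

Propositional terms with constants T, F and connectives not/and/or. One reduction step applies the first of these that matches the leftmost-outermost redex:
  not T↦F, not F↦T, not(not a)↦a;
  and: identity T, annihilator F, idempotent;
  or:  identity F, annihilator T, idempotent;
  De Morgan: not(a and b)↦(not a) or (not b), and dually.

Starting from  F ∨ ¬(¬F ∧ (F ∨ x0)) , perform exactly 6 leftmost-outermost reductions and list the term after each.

  start: F ∨ ¬(¬F ∧ (F ∨ x0))
  →1  ¬(¬F ∧ (F ∨ x0))
  →2  ¬¬F ∨ ¬(F ∨ x0)
  →3  F ∨ ¬(F ∨ x0)
  →4  ¬(F ∨ x0)
  →5  ¬F ∧ ¬x0
  →6  T ∧ ¬x0

Answer: after 6 steps: T ∧ ¬x0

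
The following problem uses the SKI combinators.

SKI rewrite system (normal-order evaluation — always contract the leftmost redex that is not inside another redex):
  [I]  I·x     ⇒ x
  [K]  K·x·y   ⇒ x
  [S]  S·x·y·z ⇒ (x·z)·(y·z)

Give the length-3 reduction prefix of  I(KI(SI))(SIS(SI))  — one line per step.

Answer: after 3 steps: SIS(SI)

Derivation:
  start: I(KI(SI))(SIS(SI))
  →1  KI(SI)(SIS(SI))
  →2  I(SIS(SI))
  →3  SIS(SI)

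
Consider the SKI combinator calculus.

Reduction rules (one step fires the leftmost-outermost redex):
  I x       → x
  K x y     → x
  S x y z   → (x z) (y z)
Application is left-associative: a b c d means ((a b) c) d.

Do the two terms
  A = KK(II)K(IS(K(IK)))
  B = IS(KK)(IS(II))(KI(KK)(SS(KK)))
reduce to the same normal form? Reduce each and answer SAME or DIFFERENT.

Answer: DIFFERENT — A ⇓ K, B ⇓ K(SI(SS(KK)))

Derivation:
Term A:
  start: KK(II)K(IS(K(IK)))
  step 1: KK(IS(K(IK)))
  step 2: K

Term B:
  start: IS(KK)(IS(II))(KI(KK)(SS(KK)))
  step 1: S(KK)(IS(II))(KI(KK)(SS(KK)))
  step 2: KK(KI(KK)(SS(KK)))(IS(II)(KI(KK)(SS(KK))))
  step 3: K(IS(II)(KI(KK)(SS(KK))))
  step 4: K(S(II)(KI(KK)(SS(KK))))
  step 5: K(SI(KI(KK)(SS(KK))))
  step 6: K(SI(I(SS(KK))))
  step 7: K(SI(SS(KK)))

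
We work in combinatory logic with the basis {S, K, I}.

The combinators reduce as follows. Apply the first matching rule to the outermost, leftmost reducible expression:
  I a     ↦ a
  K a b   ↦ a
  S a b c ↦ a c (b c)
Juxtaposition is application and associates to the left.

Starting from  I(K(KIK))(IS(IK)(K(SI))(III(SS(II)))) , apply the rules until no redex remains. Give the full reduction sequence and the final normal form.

Answer: normal form = I  (in 3 steps)

Working:
  start: I(K(KIK))(IS(IK)(K(SI))(III(SS(II))))
  →1  K(KIK)(IS(IK)(K(SI))(III(SS(II))))
  →2  KIK
  →3  I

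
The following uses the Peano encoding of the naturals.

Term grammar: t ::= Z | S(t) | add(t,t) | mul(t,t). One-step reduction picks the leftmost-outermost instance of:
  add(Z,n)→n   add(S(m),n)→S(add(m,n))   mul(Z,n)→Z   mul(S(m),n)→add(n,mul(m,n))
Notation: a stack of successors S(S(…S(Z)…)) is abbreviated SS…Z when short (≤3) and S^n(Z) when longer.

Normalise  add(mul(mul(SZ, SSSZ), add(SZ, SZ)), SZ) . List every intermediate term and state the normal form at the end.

  start: add(mul(mul(SZ, SSSZ), add(SZ, SZ)), SZ)
  [1] add(mul(add(SSSZ, mul(Z, SSSZ)), add(SZ, SZ)), SZ)
  [2] add(mul(S(add(SSZ, mul(Z, SSSZ))), add(SZ, SZ)), SZ)
  [3] add(add(add(SZ, SZ), mul(add(SSZ, mul(Z, SSSZ)), add(SZ, SZ))), SZ)
  [4] add(add(S(add(Z, SZ)), mul(add(SSZ, mul(Z, SSSZ)), add(SZ, SZ))), SZ)
  [5] add(S(add(add(Z, SZ), mul(add(SSZ, mul(Z, SSSZ)), add(SZ, SZ)))), SZ)
  [6] S(add(add(add(Z, SZ), mul(add(SSZ, mul(Z, SSSZ)), add(SZ, SZ))), SZ))
  [7] S(add(add(SZ, mul(add(SSZ, mul(Z, SSSZ)), add(SZ, SZ))), SZ))
  [8] S(add(S(add(Z, mul(add(SSZ, mul(Z, SSSZ)), add(SZ, SZ)))), SZ))
  [9] S(S(add(add(Z, mul(add(SSZ, mul(Z, SSSZ)), add(SZ, SZ))), SZ)))
  [10] S(S(add(mul(add(SSZ, mul(Z, SSSZ)), add(SZ, SZ)), SZ)))
  [11] S(S(add(mul(S(add(SZ, mul(Z, SSSZ))), add(SZ, SZ)), SZ)))
  [12] S(S(add(add(add(SZ, SZ), mul(add(SZ, mul(Z, SSSZ)), add(SZ, SZ))), SZ)))
  [13] S(S(add(add(S(add(Z, SZ)), mul(add(SZ, mul(Z, SSSZ)), add(SZ, SZ))), SZ)))
  [14] S(S(add(S(add(add(Z, SZ), mul(add(SZ, mul(Z, SSSZ)), add(SZ, SZ)))), SZ)))
  [15] S(S(S(add(add(add(Z, SZ), mul(add(SZ, mul(Z, SSSZ)), add(SZ, SZ))), SZ))))
  [16] S(S(S(add(add(SZ, mul(add(SZ, mul(Z, SSSZ)), add(SZ, SZ))), SZ))))
  [17] S(S(S(add(S(add(Z, mul(add(SZ, mul(Z, SSSZ)), add(SZ, SZ)))), SZ))))
  [18] S(S(S(S(add(add(Z, mul(add(SZ, mul(Z, SSSZ)), add(SZ, SZ))), SZ)))))
  [19] S(S(S(S(add(mul(add(SZ, mul(Z, SSSZ)), add(SZ, SZ)), SZ)))))
  [20] S(S(S(S(add(mul(S(add(Z, mul(Z, SSSZ))), add(SZ, SZ)), SZ)))))
  [21] S(S(S(S(add(add(add(SZ, SZ), mul(add(Z, mul(Z, SSSZ)), add(SZ, SZ))), SZ)))))
  [22] S(S(S(S(add(add(S(add(Z, SZ)), mul(add(Z, mul(Z, SSSZ)), add(SZ, SZ))), SZ)))))
  [23] S(S(S(S(add(S(add(add(Z, SZ), mul(add(Z, mul(Z, SSSZ)), add(SZ, SZ)))), SZ)))))
  [24] S(S(S(S(S(add(add(add(Z, SZ), mul(add(Z, mul(Z, SSSZ)), add(SZ, SZ))), SZ))))))
  [25] S(S(S(S(S(add(add(SZ, mul(add(Z, mul(Z, SSSZ)), add(SZ, SZ))), SZ))))))
  [26] S(S(S(S(S(add(S(add(Z, mul(add(Z, mul(Z, SSSZ)), add(SZ, SZ)))), SZ))))))
  [27] S(S(S(S(S(S(add(add(Z, mul(add(Z, mul(Z, SSSZ)), add(SZ, SZ))), SZ)))))))
  [28] S(S(S(S(S(S(add(mul(add(Z, mul(Z, SSSZ)), add(SZ, SZ)), SZ)))))))
  [29] S(S(S(S(S(S(add(mul(mul(Z, SSSZ), add(SZ, SZ)), SZ)))))))
  [30] S(S(S(S(S(S(add(mul(Z, add(SZ, SZ)), SZ)))))))
  [31] S(S(S(S(S(S(add(Z, SZ)))))))
  [32] S^7(Z)

Answer: normal form = S^7(Z)  (in 32 steps)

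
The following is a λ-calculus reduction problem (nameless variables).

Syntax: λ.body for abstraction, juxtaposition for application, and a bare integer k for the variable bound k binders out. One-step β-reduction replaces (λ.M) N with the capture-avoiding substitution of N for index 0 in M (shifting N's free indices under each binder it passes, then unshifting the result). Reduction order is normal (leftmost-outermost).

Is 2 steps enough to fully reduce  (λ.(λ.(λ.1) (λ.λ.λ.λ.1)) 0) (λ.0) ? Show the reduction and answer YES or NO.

  start: (λ.(λ.(λ.1) (λ.λ.λ.λ.1)) 0) (λ.0)
  [1] (λ.(λ.1) (λ.λ.λ.λ.1)) (λ.0)
  [2] (λ.λ.0) (λ.λ.λ.λ.1)

Answer: NO — after 2 steps the term is (λ.λ.0) (λ.λ.λ.λ.1), not yet normal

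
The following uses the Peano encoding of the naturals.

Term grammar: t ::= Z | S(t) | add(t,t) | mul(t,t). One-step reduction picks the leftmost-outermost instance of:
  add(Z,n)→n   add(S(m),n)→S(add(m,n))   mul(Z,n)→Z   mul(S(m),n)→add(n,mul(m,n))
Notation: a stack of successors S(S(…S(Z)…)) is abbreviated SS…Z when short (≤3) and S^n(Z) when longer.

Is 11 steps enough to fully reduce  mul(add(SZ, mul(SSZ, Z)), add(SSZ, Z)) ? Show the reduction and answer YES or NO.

Answer: NO — after 11 steps the term is S(S(mul(mul(SZ, Z), add(SSZ, Z)))), not yet normal

Working:
  start: mul(add(SZ, mul(SSZ, Z)), add(SSZ, Z))
  step 1: mul(S(add(Z, mul(SSZ, Z))), add(SSZ, Z))
  step 2: add(add(SSZ, Z), mul(add(Z, mul(SSZ, Z)), add(SSZ, Z)))
  step 3: add(S(add(SZ, Z)), mul(add(Z, mul(SSZ, Z)), add(SSZ, Z)))
  step 4: S(add(add(SZ, Z), mul(add(Z, mul(SSZ, Z)), add(SSZ, Z))))
  step 5: S(add(S(add(Z, Z)), mul(add(Z, mul(SSZ, Z)), add(SSZ, Z))))
  step 6: S(S(add(add(Z, Z), mul(add(Z, mul(SSZ, Z)), add(SSZ, Z)))))
  step 7: S(S(add(Z, mul(add(Z, mul(SSZ, Z)), add(SSZ, Z)))))
  step 8: S(S(mul(add(Z, mul(SSZ, Z)), add(SSZ, Z))))
  step 9: S(S(mul(mul(SSZ, Z), add(SSZ, Z))))
  step 10: S(S(mul(add(Z, mul(SZ, Z)), add(SSZ, Z))))
  step 11: S(S(mul(mul(SZ, Z), add(SSZ, Z))))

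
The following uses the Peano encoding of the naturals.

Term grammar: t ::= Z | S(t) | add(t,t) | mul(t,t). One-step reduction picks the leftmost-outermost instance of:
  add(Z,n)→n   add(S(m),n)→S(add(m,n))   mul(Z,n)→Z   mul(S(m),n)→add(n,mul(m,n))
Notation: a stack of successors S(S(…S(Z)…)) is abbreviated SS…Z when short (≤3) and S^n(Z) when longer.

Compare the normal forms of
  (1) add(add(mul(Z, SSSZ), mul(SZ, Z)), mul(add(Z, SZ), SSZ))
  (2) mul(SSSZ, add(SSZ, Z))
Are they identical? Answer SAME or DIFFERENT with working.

Answer: DIFFERENT — A ⇓ SSZ, B ⇓ S^6(Z)

Reduction:
Term A:
  start: add(add(mul(Z, SSSZ), mul(SZ, Z)), mul(add(Z, SZ), SSZ))
  step 1: add(add(Z, mul(SZ, Z)), mul(add(Z, SZ), SSZ))
  step 2: add(mul(SZ, Z), mul(add(Z, SZ), SSZ))
  step 3: add(add(Z, mul(Z, Z)), mul(add(Z, SZ), SSZ))
  step 4: add(mul(Z, Z), mul(add(Z, SZ), SSZ))
  step 5: add(Z, mul(add(Z, SZ), SSZ))
  step 6: mul(add(Z, SZ), SSZ)
  step 7: mul(SZ, SSZ)
  step 8: add(SSZ, mul(Z, SSZ))
  step 9: S(add(SZ, mul(Z, SSZ)))
  step 10: S(S(add(Z, mul(Z, SSZ))))
  step 11: S(S(mul(Z, SSZ)))
  step 12: SSZ

Term B:
  start: mul(SSSZ, add(SSZ, Z))
  step 1: add(add(SSZ, Z), mul(SSZ, add(SSZ, Z)))
  step 2: add(S(add(SZ, Z)), mul(SSZ, add(SSZ, Z)))
  step 3: S(add(add(SZ, Z), mul(SSZ, add(SSZ, Z))))
  step 4: S(add(S(add(Z, Z)), mul(SSZ, add(SSZ, Z))))
  step 5: S(S(add(add(Z, Z), mul(SSZ, add(SSZ, Z)))))
  step 6: S(S(add(Z, mul(SSZ, add(SSZ, Z)))))
  step 7: S(S(mul(SSZ, add(SSZ, Z))))
  step 8: S(S(add(add(SSZ, Z), mul(SZ, add(SSZ, Z)))))
  step 9: S(S(add(S(add(SZ, Z)), mul(SZ, add(SSZ, Z)))))
  step 10: S(S(S(add(add(SZ, Z), mul(SZ, add(SSZ, Z))))))
  step 11: S(S(S(add(S(add(Z, Z)), mul(SZ, add(SSZ, Z))))))
  step 12: S(S(S(S(add(add(Z, Z), mul(SZ, add(SSZ, Z)))))))
  step 13: S(S(S(S(add(Z, mul(SZ, add(SSZ, Z)))))))
  step 14: S(S(S(S(mul(SZ, add(SSZ, Z))))))
  step 15: S(S(S(S(add(add(SSZ, Z), mul(Z, add(SSZ, Z)))))))
  step 16: S(S(S(S(add(S(add(SZ, Z)), mul(Z, add(SSZ, Z)))))))
  step 17: S(S(S(S(S(add(add(SZ, Z), mul(Z, add(SSZ, Z))))))))
  step 18: S(S(S(S(S(add(S(add(Z, Z)), mul(Z, add(SSZ, Z))))))))
  step 19: S(S(S(S(S(S(add(add(Z, Z), mul(Z, add(SSZ, Z)))))))))
  step 20: S(S(S(S(S(S(add(Z, mul(Z, add(SSZ, Z)))))))))
  step 21: S(S(S(S(S(S(mul(Z, add(SSZ, Z))))))))
  step 22: S^6(Z)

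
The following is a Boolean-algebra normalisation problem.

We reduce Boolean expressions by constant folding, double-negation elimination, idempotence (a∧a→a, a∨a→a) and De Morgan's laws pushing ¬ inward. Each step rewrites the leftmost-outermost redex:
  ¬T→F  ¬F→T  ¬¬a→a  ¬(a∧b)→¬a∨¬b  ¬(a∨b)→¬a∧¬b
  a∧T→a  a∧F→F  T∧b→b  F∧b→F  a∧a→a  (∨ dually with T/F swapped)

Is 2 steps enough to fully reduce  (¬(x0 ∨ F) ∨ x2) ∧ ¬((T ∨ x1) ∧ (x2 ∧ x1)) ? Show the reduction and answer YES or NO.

  start: (¬(x0 ∨ F) ∨ x2) ∧ ¬((T ∨ x1) ∧ (x2 ∧ x1))
  [1] ((¬x0 ∧ ¬F) ∨ x2) ∧ ¬((T ∨ x1) ∧ (x2 ∧ x1))
  [2] ((¬x0 ∧ T) ∨ x2) ∧ ¬((T ∨ x1) ∧ (x2 ∧ x1))

Answer: NO — after 2 steps the term is ((¬x0 ∧ T) ∨ x2) ∧ ¬((T ∨ x1) ∧ (x2 ∧ x1)), not yet normal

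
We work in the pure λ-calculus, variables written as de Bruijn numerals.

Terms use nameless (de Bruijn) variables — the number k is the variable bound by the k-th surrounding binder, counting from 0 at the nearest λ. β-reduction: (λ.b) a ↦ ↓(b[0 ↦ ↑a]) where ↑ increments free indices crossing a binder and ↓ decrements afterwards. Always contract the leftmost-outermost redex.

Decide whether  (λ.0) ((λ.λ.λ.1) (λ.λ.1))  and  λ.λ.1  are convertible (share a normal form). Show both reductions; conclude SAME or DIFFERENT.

Term A:
  start: (λ.0) ((λ.λ.λ.1) (λ.λ.1))
  →1  (λ.λ.λ.1) (λ.λ.1)
  →2  λ.λ.1

Term B:
  start: λ.λ.1

Answer: SAME — A ⇓ λ.λ.1, B ⇓ λ.λ.1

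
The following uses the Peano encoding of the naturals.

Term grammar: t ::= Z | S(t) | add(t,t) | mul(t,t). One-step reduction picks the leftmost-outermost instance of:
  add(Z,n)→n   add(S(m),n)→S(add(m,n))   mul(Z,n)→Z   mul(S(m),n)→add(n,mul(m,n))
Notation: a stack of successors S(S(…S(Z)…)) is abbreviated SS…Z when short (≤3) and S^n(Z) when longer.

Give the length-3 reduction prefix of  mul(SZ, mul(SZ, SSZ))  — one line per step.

  start: mul(SZ, mul(SZ, SSZ))
  →1  add(mul(SZ, SSZ), mul(Z, mul(SZ, SSZ)))
  →2  add(add(SSZ, mul(Z, SSZ)), mul(Z, mul(SZ, SSZ)))
  →3  add(S(add(SZ, mul(Z, SSZ))), mul(Z, mul(SZ, SSZ)))

Answer: after 3 steps: add(S(add(SZ, mul(Z, SSZ))), mul(Z, mul(SZ, SSZ)))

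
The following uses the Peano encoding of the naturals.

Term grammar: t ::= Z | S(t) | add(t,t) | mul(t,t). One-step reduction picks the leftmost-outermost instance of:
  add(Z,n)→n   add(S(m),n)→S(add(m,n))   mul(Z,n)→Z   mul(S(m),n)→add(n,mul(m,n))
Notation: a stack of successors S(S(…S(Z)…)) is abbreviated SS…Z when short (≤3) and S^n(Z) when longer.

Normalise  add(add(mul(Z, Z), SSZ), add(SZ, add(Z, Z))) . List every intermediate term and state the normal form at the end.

Answer: normal form = SSSZ  (in 8 steps)

Working:
  start: add(add(mul(Z, Z), SSZ), add(SZ, add(Z, Z)))
  [1] add(add(Z, SSZ), add(SZ, add(Z, Z)))
  [2] add(SSZ, add(SZ, add(Z, Z)))
  [3] S(add(SZ, add(SZ, add(Z, Z))))
  [4] S(S(add(Z, add(SZ, add(Z, Z)))))
  [5] S(S(add(SZ, add(Z, Z))))
  [6] S(S(S(add(Z, add(Z, Z)))))
  [7] S(S(S(add(Z, Z))))
  [8] SSSZ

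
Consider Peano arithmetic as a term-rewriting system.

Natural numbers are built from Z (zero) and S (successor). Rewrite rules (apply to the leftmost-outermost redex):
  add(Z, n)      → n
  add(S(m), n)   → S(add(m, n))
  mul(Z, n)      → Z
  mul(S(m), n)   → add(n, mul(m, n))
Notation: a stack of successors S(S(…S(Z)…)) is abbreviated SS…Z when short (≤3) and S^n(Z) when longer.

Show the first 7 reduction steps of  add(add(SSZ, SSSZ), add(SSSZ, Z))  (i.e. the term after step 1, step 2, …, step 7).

  start: add(add(SSZ, SSSZ), add(SSSZ, Z))
  →1  add(S(add(SZ, SSSZ)), add(SSSZ, Z))
  →2  S(add(add(SZ, SSSZ), add(SSSZ, Z)))
  →3  S(add(S(add(Z, SSSZ)), add(SSSZ, Z)))
  →4  S(S(add(add(Z, SSSZ), add(SSSZ, Z))))
  →5  S(S(add(SSSZ, add(SSSZ, Z))))
  →6  S(S(S(add(SSZ, add(SSSZ, Z)))))
  →7  S(S(S(S(add(SZ, add(SSSZ, Z))))))

Answer: after 7 steps: S(S(S(S(add(SZ, add(SSSZ, Z))))))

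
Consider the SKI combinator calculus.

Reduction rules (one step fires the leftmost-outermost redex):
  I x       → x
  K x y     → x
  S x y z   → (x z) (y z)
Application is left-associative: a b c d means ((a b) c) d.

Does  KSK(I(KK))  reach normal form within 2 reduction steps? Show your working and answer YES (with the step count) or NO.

Answer: YES — reaches normal form S(KK) in 2 ≤ 2 steps

Working:
  start: KSK(I(KK))
  [1] S(I(KK))
  [2] S(KK)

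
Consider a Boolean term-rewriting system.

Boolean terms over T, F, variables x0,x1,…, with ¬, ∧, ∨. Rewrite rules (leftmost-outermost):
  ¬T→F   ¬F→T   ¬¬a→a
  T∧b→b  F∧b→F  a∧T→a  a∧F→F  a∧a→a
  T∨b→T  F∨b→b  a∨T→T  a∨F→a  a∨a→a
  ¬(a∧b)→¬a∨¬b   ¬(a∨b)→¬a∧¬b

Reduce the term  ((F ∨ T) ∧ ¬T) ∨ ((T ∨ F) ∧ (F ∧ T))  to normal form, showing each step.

  start: ((F ∨ T) ∧ ¬T) ∨ ((T ∨ F) ∧ (F ∧ T))
  step 1: (T ∧ ¬T) ∨ ((T ∨ F) ∧ (F ∧ T))
  step 2: ¬T ∨ ((T ∨ F) ∧ (F ∧ T))
  step 3: F ∨ ((T ∨ F) ∧ (F ∧ T))
  step 4: (T ∨ F) ∧ (F ∧ T)
  step 5: T ∧ (F ∧ T)
  step 6: F ∧ T
  step 7: F

Answer: normal form = F  (in 7 steps)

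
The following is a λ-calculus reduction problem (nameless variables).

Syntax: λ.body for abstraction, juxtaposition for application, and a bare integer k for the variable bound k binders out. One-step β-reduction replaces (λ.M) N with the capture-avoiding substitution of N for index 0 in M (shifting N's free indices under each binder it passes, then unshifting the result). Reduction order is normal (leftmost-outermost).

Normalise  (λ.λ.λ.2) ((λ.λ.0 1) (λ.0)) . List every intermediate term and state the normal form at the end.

  start: (λ.λ.λ.2) ((λ.λ.0 1) (λ.0))
  [1] λ.λ.(λ.λ.0 1) (λ.0)
  [2] λ.λ.λ.0 (λ.0)

Answer: normal form = λ.λ.λ.0 (λ.0)  (in 2 steps)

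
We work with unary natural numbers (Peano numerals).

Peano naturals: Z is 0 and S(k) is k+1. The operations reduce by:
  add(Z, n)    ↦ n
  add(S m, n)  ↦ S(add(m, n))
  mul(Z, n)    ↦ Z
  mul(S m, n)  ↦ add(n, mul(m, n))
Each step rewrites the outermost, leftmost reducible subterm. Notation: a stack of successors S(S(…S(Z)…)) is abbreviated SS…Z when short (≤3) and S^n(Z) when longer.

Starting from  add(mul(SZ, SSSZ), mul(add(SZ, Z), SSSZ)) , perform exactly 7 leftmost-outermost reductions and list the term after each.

  start: add(mul(SZ, SSSZ), mul(add(SZ, Z), SSSZ))
  [1] add(add(SSSZ, mul(Z, SSSZ)), mul(add(SZ, Z), SSSZ))
  [2] add(S(add(SSZ, mul(Z, SSSZ))), mul(add(SZ, Z), SSSZ))
  [3] S(add(add(SSZ, mul(Z, SSSZ)), mul(add(SZ, Z), SSSZ)))
  [4] S(add(S(add(SZ, mul(Z, SSSZ))), mul(add(SZ, Z), SSSZ)))
  [5] S(S(add(add(SZ, mul(Z, SSSZ)), mul(add(SZ, Z), SSSZ))))
  [6] S(S(add(S(add(Z, mul(Z, SSSZ))), mul(add(SZ, Z), SSSZ))))
  [7] S(S(S(add(add(Z, mul(Z, SSSZ)), mul(add(SZ, Z), SSSZ)))))

Answer: after 7 steps: S(S(S(add(add(Z, mul(Z, SSSZ)), mul(add(SZ, Z), SSSZ)))))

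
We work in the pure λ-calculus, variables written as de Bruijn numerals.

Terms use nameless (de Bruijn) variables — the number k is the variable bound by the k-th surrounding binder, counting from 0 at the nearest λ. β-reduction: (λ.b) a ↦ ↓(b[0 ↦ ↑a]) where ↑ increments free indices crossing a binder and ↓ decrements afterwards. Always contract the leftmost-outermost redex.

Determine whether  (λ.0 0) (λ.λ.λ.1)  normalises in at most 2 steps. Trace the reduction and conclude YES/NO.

  start: (λ.0 0) (λ.λ.λ.1)
  step 1: (λ.λ.λ.1) (λ.λ.λ.1)
  step 2: λ.λ.1

Answer: YES — reaches normal form λ.λ.1 in 2 ≤ 2 steps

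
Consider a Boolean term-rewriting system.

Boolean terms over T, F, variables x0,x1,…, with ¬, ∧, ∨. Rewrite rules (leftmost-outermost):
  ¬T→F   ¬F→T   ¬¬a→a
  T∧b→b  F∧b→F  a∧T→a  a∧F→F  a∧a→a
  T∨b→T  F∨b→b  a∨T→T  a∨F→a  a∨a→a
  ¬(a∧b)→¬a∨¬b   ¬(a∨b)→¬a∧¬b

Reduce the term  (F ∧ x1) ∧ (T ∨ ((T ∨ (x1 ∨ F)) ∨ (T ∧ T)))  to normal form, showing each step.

  start: (F ∧ x1) ∧ (T ∨ ((T ∨ (x1 ∨ F)) ∨ (T ∧ T)))
  step 1: F ∧ (T ∨ ((T ∨ (x1 ∨ F)) ∨ (T ∧ T)))
  step 2: F

Answer: normal form = F  (in 2 steps)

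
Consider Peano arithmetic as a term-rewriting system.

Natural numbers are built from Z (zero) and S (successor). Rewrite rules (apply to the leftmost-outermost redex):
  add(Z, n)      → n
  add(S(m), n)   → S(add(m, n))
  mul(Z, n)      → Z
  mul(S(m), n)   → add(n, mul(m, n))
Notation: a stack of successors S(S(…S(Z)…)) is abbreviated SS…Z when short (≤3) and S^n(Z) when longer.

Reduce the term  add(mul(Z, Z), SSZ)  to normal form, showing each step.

  start: add(mul(Z, Z), SSZ)
  [1] add(Z, SSZ)
  [2] SSZ

Answer: normal form = SSZ  (in 2 steps)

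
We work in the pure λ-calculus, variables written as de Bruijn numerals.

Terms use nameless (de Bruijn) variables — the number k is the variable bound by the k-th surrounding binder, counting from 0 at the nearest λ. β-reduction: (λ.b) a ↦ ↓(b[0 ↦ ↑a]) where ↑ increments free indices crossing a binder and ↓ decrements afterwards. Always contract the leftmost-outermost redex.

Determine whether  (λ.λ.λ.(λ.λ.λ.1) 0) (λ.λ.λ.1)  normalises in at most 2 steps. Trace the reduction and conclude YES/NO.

  start: (λ.λ.λ.(λ.λ.λ.1) 0) (λ.λ.λ.1)
  [1] λ.λ.(λ.λ.λ.1) 0
  [2] λ.λ.λ.λ.1

Answer: YES — reaches normal form λ.λ.λ.λ.1 in 2 ≤ 2 steps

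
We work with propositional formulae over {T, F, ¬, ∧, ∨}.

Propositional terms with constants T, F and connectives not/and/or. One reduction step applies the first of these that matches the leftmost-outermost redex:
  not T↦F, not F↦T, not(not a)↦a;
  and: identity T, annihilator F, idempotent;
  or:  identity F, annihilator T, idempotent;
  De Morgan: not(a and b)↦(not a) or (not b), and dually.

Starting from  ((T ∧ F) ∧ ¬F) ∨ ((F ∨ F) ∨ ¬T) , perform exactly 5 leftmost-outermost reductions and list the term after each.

  start: ((T ∧ F) ∧ ¬F) ∨ ((F ∨ F) ∨ ¬T)
  step 1: (F ∧ ¬F) ∨ ((F ∨ F) ∨ ¬T)
  step 2: F ∨ ((F ∨ F) ∨ ¬T)
  step 3: (F ∨ F) ∨ ¬T
  step 4: F ∨ ¬T
  step 5: ¬T

Answer: after 5 steps: ¬T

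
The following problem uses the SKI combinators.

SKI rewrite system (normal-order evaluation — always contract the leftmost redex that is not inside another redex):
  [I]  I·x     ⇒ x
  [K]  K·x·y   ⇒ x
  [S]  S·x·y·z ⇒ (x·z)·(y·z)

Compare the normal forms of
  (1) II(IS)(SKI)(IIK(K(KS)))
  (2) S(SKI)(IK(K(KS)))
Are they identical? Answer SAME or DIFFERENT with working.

Answer: SAME — A ⇓ S(SKI)(K(K(KS))), B ⇓ S(SKI)(K(K(KS)))

Reduction:
Term A:
  start: II(IS)(SKI)(IIK(K(KS)))
  →1  I(IS)(SKI)(IIK(K(KS)))
  →2  IS(SKI)(IIK(K(KS)))
  →3  S(SKI)(IIK(K(KS)))
  →4  S(SKI)(IK(K(KS)))
  →5  S(SKI)(K(K(KS)))

Term B:
  start: S(SKI)(IK(K(KS)))
  →1  S(SKI)(K(K(KS)))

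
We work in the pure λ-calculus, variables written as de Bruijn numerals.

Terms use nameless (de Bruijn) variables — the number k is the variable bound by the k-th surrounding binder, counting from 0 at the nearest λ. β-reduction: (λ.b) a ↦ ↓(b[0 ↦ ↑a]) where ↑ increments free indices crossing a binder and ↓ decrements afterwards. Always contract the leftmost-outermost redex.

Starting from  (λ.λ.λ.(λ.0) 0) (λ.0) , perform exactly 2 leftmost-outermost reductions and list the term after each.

Answer: after 2 steps: λ.λ.0

Derivation:
  start: (λ.λ.λ.(λ.0) 0) (λ.0)
  step 1: λ.λ.(λ.0) 0
  step 2: λ.λ.0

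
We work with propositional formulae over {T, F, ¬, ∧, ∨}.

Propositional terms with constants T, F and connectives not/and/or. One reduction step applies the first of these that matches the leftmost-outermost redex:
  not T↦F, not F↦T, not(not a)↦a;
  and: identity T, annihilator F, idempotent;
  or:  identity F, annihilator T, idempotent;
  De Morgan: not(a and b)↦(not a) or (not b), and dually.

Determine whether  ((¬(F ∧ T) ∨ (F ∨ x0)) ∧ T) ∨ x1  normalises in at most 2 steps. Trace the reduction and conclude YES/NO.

  start: ((¬(F ∧ T) ∨ (F ∨ x0)) ∧ T) ∨ x1
  step 1: (¬(F ∧ T) ∨ (F ∨ x0)) ∨ x1
  step 2: ((¬F ∨ ¬T) ∨ (F ∨ x0)) ∨ x1

Answer: NO — after 2 steps the term is ((¬F ∨ ¬T) ∨ (F ∨ x0)) ∨ x1, not yet normal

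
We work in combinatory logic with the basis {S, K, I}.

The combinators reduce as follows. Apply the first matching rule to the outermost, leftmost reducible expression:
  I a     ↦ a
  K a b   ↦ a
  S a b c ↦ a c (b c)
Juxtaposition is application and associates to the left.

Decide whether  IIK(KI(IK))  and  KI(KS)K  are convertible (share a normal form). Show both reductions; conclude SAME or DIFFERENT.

Term A:
  start: IIK(KI(IK))
  step 1: IK(KI(IK))
  step 2: K(KI(IK))
  step 3: KI

Term B:
  start: KI(KS)K
  step 1: IK
  step 2: K

Answer: DIFFERENT — A ⇓ KI, B ⇓ K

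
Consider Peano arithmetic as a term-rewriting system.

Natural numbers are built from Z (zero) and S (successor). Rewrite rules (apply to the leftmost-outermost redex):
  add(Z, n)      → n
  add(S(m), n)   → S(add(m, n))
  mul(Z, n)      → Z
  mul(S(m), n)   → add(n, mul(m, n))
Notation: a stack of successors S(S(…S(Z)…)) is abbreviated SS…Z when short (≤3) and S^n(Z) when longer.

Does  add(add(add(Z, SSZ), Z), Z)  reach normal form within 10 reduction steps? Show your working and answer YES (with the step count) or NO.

  start: add(add(add(Z, SSZ), Z), Z)
  →1  add(add(SSZ, Z), Z)
  →2  add(S(add(SZ, Z)), Z)
  →3  S(add(add(SZ, Z), Z))
  →4  S(add(S(add(Z, Z)), Z))
  →5  S(S(add(add(Z, Z), Z)))
  →6  S(S(add(Z, Z)))
  →7  SSZ

Answer: YES — reaches normal form SSZ in 7 ≤ 10 steps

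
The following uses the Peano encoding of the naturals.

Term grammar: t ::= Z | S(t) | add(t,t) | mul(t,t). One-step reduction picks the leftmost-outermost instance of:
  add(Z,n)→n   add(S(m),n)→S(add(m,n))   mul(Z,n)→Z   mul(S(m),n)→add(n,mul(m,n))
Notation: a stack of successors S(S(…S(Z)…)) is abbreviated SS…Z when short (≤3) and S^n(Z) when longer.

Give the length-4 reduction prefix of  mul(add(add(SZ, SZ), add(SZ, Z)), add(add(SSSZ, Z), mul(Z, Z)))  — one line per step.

Answer: after 4 steps: add(add(S(add(SSZ, Z)), mul(Z, Z)), mul(add(add(Z, SZ), add(SZ, Z)), add(add(SSSZ, Z), mul(Z, Z))))

Working:
  start: mul(add(add(SZ, SZ), add(SZ, Z)), add(add(SSSZ, Z), mul(Z, Z)))
  [1] mul(add(S(add(Z, SZ)), add(SZ, Z)), add(add(SSSZ, Z), mul(Z, Z)))
  [2] mul(S(add(add(Z, SZ), add(SZ, Z))), add(add(SSSZ, Z), mul(Z, Z)))
  [3] add(add(add(SSSZ, Z), mul(Z, Z)), mul(add(add(Z, SZ), add(SZ, Z)), add(add(SSSZ, Z), mul(Z, Z))))
  [4] add(add(S(add(SSZ, Z)), mul(Z, Z)), mul(add(add(Z, SZ), add(SZ, Z)), add(add(SSSZ, Z), mul(Z, Z))))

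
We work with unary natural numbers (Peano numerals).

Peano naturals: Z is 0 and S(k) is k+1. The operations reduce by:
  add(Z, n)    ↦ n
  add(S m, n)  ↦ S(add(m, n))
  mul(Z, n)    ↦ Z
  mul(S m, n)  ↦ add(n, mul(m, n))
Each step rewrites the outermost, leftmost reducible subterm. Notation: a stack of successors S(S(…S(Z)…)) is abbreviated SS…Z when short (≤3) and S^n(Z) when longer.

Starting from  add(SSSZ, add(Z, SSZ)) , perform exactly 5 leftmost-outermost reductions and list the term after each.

  start: add(SSSZ, add(Z, SSZ))
  [1] S(add(SSZ, add(Z, SSZ)))
  [2] S(S(add(SZ, add(Z, SSZ))))
  [3] S(S(S(add(Z, add(Z, SSZ)))))
  [4] S(S(S(add(Z, SSZ))))
  [5] S^5(Z)

Answer: after 5 steps: S^5(Z)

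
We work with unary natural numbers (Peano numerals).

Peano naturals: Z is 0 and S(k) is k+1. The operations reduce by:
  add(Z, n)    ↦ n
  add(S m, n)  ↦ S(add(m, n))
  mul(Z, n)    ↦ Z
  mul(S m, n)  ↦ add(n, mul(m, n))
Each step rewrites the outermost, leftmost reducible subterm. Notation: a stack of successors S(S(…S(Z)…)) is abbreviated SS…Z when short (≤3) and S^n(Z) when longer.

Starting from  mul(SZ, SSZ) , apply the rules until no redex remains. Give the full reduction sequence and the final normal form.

Answer: normal form = SSZ  (in 5 steps)

Reduction:
  start: mul(SZ, SSZ)
  →1  add(SSZ, mul(Z, SSZ))
  →2  S(add(SZ, mul(Z, SSZ)))
  →3  S(S(add(Z, mul(Z, SSZ))))
  →4  S(S(mul(Z, SSZ)))
  →5  SSZ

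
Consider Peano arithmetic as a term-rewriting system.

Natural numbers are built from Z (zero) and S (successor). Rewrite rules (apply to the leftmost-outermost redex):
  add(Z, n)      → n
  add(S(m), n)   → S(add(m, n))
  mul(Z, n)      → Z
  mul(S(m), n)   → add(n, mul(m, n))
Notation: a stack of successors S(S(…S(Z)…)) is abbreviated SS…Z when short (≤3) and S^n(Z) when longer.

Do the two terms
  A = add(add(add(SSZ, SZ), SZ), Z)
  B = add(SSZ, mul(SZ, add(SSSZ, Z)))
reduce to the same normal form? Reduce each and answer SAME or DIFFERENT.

Answer: DIFFERENT — A ⇓ S^4(Z), B ⇓ S^5(Z)

Reduction:
Term A:
  start: add(add(add(SSZ, SZ), SZ), Z)
  [1] add(add(S(add(SZ, SZ)), SZ), Z)
  [2] add(S(add(add(SZ, SZ), SZ)), Z)
  [3] S(add(add(add(SZ, SZ), SZ), Z))
  [4] S(add(add(S(add(Z, SZ)), SZ), Z))
  [5] S(add(S(add(add(Z, SZ), SZ)), Z))
  [6] S(S(add(add(add(Z, SZ), SZ), Z)))
  [7] S(S(add(add(SZ, SZ), Z)))
  [8] S(S(add(S(add(Z, SZ)), Z)))
  [9] S(S(S(add(add(Z, SZ), Z))))
  [10] S(S(S(add(SZ, Z))))
  [11] S(S(S(S(add(Z, Z)))))
  [12] S^4(Z)

Term B:
  start: add(SSZ, mul(SZ, add(SSSZ, Z)))
  [1] S(add(SZ, mul(SZ, add(SSSZ, Z))))
  [2] S(S(add(Z, mul(SZ, add(SSSZ, Z)))))
  [3] S(S(mul(SZ, add(SSSZ, Z))))
  [4] S(S(add(add(SSSZ, Z), mul(Z, add(SSSZ, Z)))))
  [5] S(S(add(S(add(SSZ, Z)), mul(Z, add(SSSZ, Z)))))
  [6] S(S(S(add(add(SSZ, Z), mul(Z, add(SSSZ, Z))))))
  [7] S(S(S(add(S(add(SZ, Z)), mul(Z, add(SSSZ, Z))))))
  [8] S(S(S(S(add(add(SZ, Z), mul(Z, add(SSSZ, Z)))))))
  [9] S(S(S(S(add(S(add(Z, Z)), mul(Z, add(SSSZ, Z)))))))
  [10] S(S(S(S(S(add(add(Z, Z), mul(Z, add(SSSZ, Z))))))))
  [11] S(S(S(S(S(add(Z, mul(Z, add(SSSZ, Z))))))))
  [12] S(S(S(S(S(mul(Z, add(SSSZ, Z)))))))
  [13] S^5(Z)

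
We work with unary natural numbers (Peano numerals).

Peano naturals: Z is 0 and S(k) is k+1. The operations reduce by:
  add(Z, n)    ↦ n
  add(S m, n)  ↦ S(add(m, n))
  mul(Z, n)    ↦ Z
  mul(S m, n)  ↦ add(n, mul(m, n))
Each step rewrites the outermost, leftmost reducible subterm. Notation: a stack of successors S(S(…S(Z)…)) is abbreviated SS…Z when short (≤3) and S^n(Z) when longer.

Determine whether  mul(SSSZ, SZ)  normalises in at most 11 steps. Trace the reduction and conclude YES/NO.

  start: mul(SSSZ, SZ)
  [1] add(SZ, mul(SSZ, SZ))
  [2] S(add(Z, mul(SSZ, SZ)))
  [3] S(mul(SSZ, SZ))
  [4] S(add(SZ, mul(SZ, SZ)))
  [5] S(S(add(Z, mul(SZ, SZ))))
  [6] S(S(mul(SZ, SZ)))
  [7] S(S(add(SZ, mul(Z, SZ))))
  [8] S(S(S(add(Z, mul(Z, SZ)))))
  [9] S(S(S(mul(Z, SZ))))
  [10] SSSZ

Answer: YES — reaches normal form SSSZ in 10 ≤ 11 steps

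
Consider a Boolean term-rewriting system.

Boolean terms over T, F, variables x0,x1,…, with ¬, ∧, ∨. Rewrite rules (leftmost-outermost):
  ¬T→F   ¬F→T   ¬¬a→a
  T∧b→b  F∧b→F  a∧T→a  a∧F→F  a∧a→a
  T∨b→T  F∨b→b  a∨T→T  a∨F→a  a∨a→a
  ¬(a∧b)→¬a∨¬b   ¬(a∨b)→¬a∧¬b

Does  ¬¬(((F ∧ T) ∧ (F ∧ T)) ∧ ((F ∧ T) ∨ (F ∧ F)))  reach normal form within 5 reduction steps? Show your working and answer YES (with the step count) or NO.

  start: ¬¬(((F ∧ T) ∧ (F ∧ T)) ∧ ((F ∧ T) ∨ (F ∧ F)))
  step 1: ((F ∧ T) ∧ (F ∧ T)) ∧ ((F ∧ T) ∨ (F ∧ F))
  step 2: (F ∧ T) ∧ ((F ∧ T) ∨ (F ∧ F))
  step 3: F ∧ ((F ∧ T) ∨ (F ∧ F))
  step 4: F

Answer: YES — reaches normal form F in 4 ≤ 5 steps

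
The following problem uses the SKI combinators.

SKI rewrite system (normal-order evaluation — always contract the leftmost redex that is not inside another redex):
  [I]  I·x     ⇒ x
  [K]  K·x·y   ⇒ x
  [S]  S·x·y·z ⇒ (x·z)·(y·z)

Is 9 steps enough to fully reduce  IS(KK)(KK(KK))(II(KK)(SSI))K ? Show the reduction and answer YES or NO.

Answer: YES — reaches normal form KK in 8 ≤ 9 steps

Derivation:
  start: IS(KK)(KK(KK))(II(KK)(SSI))K
  [1] S(KK)(KK(KK))(II(KK)(SSI))K
  [2] KK(II(KK)(SSI))(KK(KK)(II(KK)(SSI)))K
  [3] K(KK(KK)(II(KK)(SSI)))K
  [4] KK(KK)(II(KK)(SSI))
  [5] K(II(KK)(SSI))
  [6] K(I(KK)(SSI))
  [7] K(KK(SSI))
  [8] KK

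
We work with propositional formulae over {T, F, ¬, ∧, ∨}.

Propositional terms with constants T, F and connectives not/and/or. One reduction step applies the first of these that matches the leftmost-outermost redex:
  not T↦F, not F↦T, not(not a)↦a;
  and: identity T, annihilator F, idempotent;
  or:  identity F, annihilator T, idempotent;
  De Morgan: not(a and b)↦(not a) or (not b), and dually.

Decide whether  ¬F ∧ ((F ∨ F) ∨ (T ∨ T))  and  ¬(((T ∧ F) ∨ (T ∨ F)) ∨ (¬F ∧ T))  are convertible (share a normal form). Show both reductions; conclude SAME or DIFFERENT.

Term A:
  start: ¬F ∧ ((F ∨ F) ∨ (T ∨ T))
  [1] T ∧ ((F ∨ F) ∨ (T ∨ T))
  [2] (F ∨ F) ∨ (T ∨ T)
  [3] F ∨ (T ∨ T)
  [4] T ∨ T
  [5] T

Term B:
  start: ¬(((T ∧ F) ∨ (T ∨ F)) ∨ (¬F ∧ T))
  [1] ¬((T ∧ F) ∨ (T ∨ F)) ∧ ¬(¬F ∧ T)
  [2] (¬(T ∧ F) ∧ ¬(T ∨ F)) ∧ ¬(¬F ∧ T)
  [3] ((¬T ∨ ¬F) ∧ ¬(T ∨ F)) ∧ ¬(¬F ∧ T)
  [4] ((F ∨ ¬F) ∧ ¬(T ∨ F)) ∧ ¬(¬F ∧ T)
  [5] (¬F ∧ ¬(T ∨ F)) ∧ ¬(¬F ∧ T)
  [6] (T ∧ ¬(T ∨ F)) ∧ ¬(¬F ∧ T)
  [7] ¬(T ∨ F) ∧ ¬(¬F ∧ T)
  [8] (¬T ∧ ¬F) ∧ ¬(¬F ∧ T)
  [9] (F ∧ ¬F) ∧ ¬(¬F ∧ T)
  [10] F ∧ ¬(¬F ∧ T)
  [11] F

Answer: DIFFERENT — A ⇓ T, B ⇓ F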